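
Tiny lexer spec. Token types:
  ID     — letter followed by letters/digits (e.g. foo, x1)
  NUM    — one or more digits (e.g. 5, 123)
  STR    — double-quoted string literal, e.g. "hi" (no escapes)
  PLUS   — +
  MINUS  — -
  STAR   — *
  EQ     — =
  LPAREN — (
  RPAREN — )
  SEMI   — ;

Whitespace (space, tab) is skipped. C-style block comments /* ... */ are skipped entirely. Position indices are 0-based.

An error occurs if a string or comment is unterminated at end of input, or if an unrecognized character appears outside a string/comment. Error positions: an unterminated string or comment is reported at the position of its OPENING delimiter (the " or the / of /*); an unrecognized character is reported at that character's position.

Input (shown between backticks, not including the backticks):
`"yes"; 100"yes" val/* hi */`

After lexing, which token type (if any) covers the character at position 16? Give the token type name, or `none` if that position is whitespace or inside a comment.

pos=0: enter STRING mode
pos=0: emit STR "yes" (now at pos=5)
pos=5: emit SEMI ';'
pos=7: emit NUM '100' (now at pos=10)
pos=10: enter STRING mode
pos=10: emit STR "yes" (now at pos=15)
pos=16: emit ID 'val' (now at pos=19)
pos=19: enter COMMENT mode (saw '/*')
exit COMMENT mode (now at pos=27)
DONE. 5 tokens: [STR, SEMI, NUM, STR, ID]
Position 16: char is 'v' -> ID

Answer: ID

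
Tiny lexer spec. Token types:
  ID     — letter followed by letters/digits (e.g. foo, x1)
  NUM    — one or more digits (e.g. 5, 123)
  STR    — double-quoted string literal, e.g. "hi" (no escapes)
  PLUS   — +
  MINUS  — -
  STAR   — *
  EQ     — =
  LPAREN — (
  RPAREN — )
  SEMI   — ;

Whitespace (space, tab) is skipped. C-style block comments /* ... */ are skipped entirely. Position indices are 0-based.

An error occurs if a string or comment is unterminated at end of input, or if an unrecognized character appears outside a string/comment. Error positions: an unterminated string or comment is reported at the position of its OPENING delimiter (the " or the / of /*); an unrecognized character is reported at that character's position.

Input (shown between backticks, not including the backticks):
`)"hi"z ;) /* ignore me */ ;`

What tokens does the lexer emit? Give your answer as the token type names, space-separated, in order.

Answer: RPAREN STR ID SEMI RPAREN SEMI

Derivation:
pos=0: emit RPAREN ')'
pos=1: enter STRING mode
pos=1: emit STR "hi" (now at pos=5)
pos=5: emit ID 'z' (now at pos=6)
pos=7: emit SEMI ';'
pos=8: emit RPAREN ')'
pos=10: enter COMMENT mode (saw '/*')
exit COMMENT mode (now at pos=25)
pos=26: emit SEMI ';'
DONE. 6 tokens: [RPAREN, STR, ID, SEMI, RPAREN, SEMI]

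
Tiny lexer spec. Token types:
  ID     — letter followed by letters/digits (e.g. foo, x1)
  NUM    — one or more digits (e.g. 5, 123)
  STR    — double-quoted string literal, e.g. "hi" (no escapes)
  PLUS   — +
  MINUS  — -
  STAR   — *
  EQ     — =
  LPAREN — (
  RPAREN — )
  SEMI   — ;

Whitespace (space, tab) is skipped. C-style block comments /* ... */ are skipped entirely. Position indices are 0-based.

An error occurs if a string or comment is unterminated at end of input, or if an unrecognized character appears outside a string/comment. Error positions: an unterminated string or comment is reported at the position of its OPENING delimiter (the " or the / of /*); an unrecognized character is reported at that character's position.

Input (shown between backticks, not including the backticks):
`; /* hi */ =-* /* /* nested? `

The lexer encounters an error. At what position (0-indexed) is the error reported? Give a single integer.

Answer: 15

Derivation:
pos=0: emit SEMI ';'
pos=2: enter COMMENT mode (saw '/*')
exit COMMENT mode (now at pos=10)
pos=11: emit EQ '='
pos=12: emit MINUS '-'
pos=13: emit STAR '*'
pos=15: enter COMMENT mode (saw '/*')
pos=15: ERROR — unterminated comment (reached EOF)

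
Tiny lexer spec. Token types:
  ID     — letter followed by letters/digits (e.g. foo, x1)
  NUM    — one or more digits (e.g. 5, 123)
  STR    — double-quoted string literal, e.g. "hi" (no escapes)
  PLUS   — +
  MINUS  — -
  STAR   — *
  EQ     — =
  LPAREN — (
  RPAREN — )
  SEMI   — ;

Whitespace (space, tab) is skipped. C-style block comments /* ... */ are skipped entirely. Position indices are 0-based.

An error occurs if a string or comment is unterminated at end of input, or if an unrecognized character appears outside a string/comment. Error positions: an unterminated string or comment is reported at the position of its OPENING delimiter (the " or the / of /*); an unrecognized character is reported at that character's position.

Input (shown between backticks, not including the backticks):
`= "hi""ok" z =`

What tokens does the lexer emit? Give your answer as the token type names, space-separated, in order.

Answer: EQ STR STR ID EQ

Derivation:
pos=0: emit EQ '='
pos=2: enter STRING mode
pos=2: emit STR "hi" (now at pos=6)
pos=6: enter STRING mode
pos=6: emit STR "ok" (now at pos=10)
pos=11: emit ID 'z' (now at pos=12)
pos=13: emit EQ '='
DONE. 5 tokens: [EQ, STR, STR, ID, EQ]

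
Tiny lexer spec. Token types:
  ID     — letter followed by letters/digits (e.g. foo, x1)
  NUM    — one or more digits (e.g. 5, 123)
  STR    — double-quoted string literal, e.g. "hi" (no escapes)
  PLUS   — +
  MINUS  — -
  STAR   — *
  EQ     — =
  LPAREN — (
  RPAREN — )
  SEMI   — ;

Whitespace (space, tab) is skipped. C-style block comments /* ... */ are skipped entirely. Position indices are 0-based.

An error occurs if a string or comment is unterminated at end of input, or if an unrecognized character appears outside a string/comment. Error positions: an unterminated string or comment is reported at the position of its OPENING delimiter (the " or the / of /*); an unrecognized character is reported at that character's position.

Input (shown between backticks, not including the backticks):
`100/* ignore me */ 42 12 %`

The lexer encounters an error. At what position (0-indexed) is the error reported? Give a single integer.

Answer: 25

Derivation:
pos=0: emit NUM '100' (now at pos=3)
pos=3: enter COMMENT mode (saw '/*')
exit COMMENT mode (now at pos=18)
pos=19: emit NUM '42' (now at pos=21)
pos=22: emit NUM '12' (now at pos=24)
pos=25: ERROR — unrecognized char '%'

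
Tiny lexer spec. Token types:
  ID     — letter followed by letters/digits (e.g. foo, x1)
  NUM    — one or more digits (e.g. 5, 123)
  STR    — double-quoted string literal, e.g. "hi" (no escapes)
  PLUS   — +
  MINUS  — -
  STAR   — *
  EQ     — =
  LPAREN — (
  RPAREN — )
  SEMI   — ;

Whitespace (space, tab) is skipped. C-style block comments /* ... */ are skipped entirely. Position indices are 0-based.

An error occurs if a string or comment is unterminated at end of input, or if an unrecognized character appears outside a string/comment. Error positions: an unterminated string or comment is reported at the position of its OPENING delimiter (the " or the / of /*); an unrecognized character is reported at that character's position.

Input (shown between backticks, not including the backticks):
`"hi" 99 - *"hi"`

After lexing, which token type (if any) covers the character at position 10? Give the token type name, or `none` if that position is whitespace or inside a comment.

pos=0: enter STRING mode
pos=0: emit STR "hi" (now at pos=4)
pos=5: emit NUM '99' (now at pos=7)
pos=8: emit MINUS '-'
pos=10: emit STAR '*'
pos=11: enter STRING mode
pos=11: emit STR "hi" (now at pos=15)
DONE. 5 tokens: [STR, NUM, MINUS, STAR, STR]
Position 10: char is '*' -> STAR

Answer: STAR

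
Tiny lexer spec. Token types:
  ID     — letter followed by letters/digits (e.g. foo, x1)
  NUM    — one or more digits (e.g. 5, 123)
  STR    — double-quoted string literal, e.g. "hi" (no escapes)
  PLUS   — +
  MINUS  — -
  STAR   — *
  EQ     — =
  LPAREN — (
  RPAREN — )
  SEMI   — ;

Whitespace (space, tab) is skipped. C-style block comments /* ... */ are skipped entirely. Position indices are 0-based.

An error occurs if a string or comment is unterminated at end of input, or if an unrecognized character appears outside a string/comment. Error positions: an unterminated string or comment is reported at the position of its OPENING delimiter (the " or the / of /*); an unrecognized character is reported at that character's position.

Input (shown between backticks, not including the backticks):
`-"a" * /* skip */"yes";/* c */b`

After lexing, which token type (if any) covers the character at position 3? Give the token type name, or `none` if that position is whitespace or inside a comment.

pos=0: emit MINUS '-'
pos=1: enter STRING mode
pos=1: emit STR "a" (now at pos=4)
pos=5: emit STAR '*'
pos=7: enter COMMENT mode (saw '/*')
exit COMMENT mode (now at pos=17)
pos=17: enter STRING mode
pos=17: emit STR "yes" (now at pos=22)
pos=22: emit SEMI ';'
pos=23: enter COMMENT mode (saw '/*')
exit COMMENT mode (now at pos=30)
pos=30: emit ID 'b' (now at pos=31)
DONE. 6 tokens: [MINUS, STR, STAR, STR, SEMI, ID]
Position 3: char is '"' -> STR

Answer: STR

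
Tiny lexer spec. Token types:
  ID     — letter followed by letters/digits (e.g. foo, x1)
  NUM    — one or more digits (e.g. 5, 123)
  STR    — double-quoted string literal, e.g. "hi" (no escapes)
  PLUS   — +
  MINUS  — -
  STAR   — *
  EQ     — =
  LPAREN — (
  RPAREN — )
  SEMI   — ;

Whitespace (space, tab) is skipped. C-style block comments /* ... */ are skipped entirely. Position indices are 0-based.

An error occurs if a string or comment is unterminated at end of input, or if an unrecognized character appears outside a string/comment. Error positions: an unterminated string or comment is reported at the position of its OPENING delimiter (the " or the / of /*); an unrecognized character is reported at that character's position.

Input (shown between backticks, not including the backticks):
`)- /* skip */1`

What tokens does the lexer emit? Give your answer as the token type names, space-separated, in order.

Answer: RPAREN MINUS NUM

Derivation:
pos=0: emit RPAREN ')'
pos=1: emit MINUS '-'
pos=3: enter COMMENT mode (saw '/*')
exit COMMENT mode (now at pos=13)
pos=13: emit NUM '1' (now at pos=14)
DONE. 3 tokens: [RPAREN, MINUS, NUM]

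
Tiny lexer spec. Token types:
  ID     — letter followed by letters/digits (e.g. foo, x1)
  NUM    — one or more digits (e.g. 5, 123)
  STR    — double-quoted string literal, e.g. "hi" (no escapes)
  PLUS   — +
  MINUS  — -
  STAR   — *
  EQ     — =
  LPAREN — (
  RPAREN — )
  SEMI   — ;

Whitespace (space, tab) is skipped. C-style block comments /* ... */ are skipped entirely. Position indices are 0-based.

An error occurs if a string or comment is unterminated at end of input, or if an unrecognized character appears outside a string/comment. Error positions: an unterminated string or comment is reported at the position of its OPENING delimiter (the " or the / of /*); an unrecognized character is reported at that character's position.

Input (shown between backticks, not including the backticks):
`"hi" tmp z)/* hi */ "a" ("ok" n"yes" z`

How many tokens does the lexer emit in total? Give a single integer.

pos=0: enter STRING mode
pos=0: emit STR "hi" (now at pos=4)
pos=5: emit ID 'tmp' (now at pos=8)
pos=9: emit ID 'z' (now at pos=10)
pos=10: emit RPAREN ')'
pos=11: enter COMMENT mode (saw '/*')
exit COMMENT mode (now at pos=19)
pos=20: enter STRING mode
pos=20: emit STR "a" (now at pos=23)
pos=24: emit LPAREN '('
pos=25: enter STRING mode
pos=25: emit STR "ok" (now at pos=29)
pos=30: emit ID 'n' (now at pos=31)
pos=31: enter STRING mode
pos=31: emit STR "yes" (now at pos=36)
pos=37: emit ID 'z' (now at pos=38)
DONE. 10 tokens: [STR, ID, ID, RPAREN, STR, LPAREN, STR, ID, STR, ID]

Answer: 10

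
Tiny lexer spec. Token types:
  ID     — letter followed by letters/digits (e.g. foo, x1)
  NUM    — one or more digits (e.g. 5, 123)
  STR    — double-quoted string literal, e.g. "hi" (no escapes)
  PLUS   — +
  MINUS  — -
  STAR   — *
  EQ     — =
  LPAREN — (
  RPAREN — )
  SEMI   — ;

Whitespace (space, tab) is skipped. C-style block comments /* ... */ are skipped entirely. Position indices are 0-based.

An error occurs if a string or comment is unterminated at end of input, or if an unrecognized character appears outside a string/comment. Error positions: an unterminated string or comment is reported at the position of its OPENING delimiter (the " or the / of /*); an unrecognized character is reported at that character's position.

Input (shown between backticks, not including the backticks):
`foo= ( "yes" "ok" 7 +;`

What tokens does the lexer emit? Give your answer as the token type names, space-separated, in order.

Answer: ID EQ LPAREN STR STR NUM PLUS SEMI

Derivation:
pos=0: emit ID 'foo' (now at pos=3)
pos=3: emit EQ '='
pos=5: emit LPAREN '('
pos=7: enter STRING mode
pos=7: emit STR "yes" (now at pos=12)
pos=13: enter STRING mode
pos=13: emit STR "ok" (now at pos=17)
pos=18: emit NUM '7' (now at pos=19)
pos=20: emit PLUS '+'
pos=21: emit SEMI ';'
DONE. 8 tokens: [ID, EQ, LPAREN, STR, STR, NUM, PLUS, SEMI]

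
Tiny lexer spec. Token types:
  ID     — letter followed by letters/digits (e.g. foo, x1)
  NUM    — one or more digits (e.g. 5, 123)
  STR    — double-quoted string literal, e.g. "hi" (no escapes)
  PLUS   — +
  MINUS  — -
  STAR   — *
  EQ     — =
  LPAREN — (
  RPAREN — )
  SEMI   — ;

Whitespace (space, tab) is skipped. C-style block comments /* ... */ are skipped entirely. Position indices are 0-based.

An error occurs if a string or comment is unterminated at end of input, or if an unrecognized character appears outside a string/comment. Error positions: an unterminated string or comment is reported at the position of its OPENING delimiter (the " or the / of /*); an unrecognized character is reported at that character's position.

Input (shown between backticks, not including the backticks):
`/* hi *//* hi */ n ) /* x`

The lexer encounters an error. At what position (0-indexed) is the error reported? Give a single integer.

Answer: 21

Derivation:
pos=0: enter COMMENT mode (saw '/*')
exit COMMENT mode (now at pos=8)
pos=8: enter COMMENT mode (saw '/*')
exit COMMENT mode (now at pos=16)
pos=17: emit ID 'n' (now at pos=18)
pos=19: emit RPAREN ')'
pos=21: enter COMMENT mode (saw '/*')
pos=21: ERROR — unterminated comment (reached EOF)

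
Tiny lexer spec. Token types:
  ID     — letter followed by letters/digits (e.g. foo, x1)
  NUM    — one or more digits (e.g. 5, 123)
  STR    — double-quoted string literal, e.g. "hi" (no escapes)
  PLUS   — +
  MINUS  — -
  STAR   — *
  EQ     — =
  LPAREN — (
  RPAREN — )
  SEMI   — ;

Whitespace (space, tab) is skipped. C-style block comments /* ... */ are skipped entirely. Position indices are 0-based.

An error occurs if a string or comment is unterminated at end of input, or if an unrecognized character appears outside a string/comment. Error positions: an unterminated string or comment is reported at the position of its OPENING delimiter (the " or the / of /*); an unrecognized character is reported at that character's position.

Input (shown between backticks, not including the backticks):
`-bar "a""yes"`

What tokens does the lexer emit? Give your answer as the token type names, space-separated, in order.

Answer: MINUS ID STR STR

Derivation:
pos=0: emit MINUS '-'
pos=1: emit ID 'bar' (now at pos=4)
pos=5: enter STRING mode
pos=5: emit STR "a" (now at pos=8)
pos=8: enter STRING mode
pos=8: emit STR "yes" (now at pos=13)
DONE. 4 tokens: [MINUS, ID, STR, STR]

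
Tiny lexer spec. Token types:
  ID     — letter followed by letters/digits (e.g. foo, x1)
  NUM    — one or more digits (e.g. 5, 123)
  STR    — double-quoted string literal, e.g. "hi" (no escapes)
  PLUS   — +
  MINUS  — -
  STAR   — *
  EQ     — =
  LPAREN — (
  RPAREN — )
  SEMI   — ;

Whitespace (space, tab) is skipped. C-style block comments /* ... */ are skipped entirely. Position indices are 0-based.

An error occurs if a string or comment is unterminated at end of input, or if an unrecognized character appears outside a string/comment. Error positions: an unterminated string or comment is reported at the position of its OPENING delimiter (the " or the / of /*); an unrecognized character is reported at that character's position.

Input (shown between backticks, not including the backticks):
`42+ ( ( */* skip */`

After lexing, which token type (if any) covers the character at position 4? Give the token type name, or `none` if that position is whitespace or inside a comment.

pos=0: emit NUM '42' (now at pos=2)
pos=2: emit PLUS '+'
pos=4: emit LPAREN '('
pos=6: emit LPAREN '('
pos=8: emit STAR '*'
pos=9: enter COMMENT mode (saw '/*')
exit COMMENT mode (now at pos=19)
DONE. 5 tokens: [NUM, PLUS, LPAREN, LPAREN, STAR]
Position 4: char is '(' -> LPAREN

Answer: LPAREN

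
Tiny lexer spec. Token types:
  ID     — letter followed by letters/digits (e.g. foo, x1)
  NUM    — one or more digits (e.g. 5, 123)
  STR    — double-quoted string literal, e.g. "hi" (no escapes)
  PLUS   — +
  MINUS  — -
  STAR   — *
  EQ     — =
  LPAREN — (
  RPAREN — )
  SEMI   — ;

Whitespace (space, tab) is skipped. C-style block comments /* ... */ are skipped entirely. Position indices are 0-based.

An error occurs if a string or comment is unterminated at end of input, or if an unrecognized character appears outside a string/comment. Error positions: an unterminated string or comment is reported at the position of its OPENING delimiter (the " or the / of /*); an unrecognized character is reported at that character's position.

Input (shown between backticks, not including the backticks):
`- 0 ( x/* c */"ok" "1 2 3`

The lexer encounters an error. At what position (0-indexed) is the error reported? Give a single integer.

Answer: 19

Derivation:
pos=0: emit MINUS '-'
pos=2: emit NUM '0' (now at pos=3)
pos=4: emit LPAREN '('
pos=6: emit ID 'x' (now at pos=7)
pos=7: enter COMMENT mode (saw '/*')
exit COMMENT mode (now at pos=14)
pos=14: enter STRING mode
pos=14: emit STR "ok" (now at pos=18)
pos=19: enter STRING mode
pos=19: ERROR — unterminated string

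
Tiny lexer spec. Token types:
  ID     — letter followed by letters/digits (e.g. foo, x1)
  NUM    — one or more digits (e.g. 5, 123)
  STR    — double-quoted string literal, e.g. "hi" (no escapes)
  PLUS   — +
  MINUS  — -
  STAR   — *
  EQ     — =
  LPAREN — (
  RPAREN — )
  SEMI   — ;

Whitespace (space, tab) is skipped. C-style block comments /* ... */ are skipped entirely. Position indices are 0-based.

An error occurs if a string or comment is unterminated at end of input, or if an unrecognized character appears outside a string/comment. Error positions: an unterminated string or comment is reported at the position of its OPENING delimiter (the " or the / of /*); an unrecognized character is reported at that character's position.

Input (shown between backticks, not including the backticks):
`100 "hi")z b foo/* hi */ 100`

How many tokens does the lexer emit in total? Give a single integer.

Answer: 7

Derivation:
pos=0: emit NUM '100' (now at pos=3)
pos=4: enter STRING mode
pos=4: emit STR "hi" (now at pos=8)
pos=8: emit RPAREN ')'
pos=9: emit ID 'z' (now at pos=10)
pos=11: emit ID 'b' (now at pos=12)
pos=13: emit ID 'foo' (now at pos=16)
pos=16: enter COMMENT mode (saw '/*')
exit COMMENT mode (now at pos=24)
pos=25: emit NUM '100' (now at pos=28)
DONE. 7 tokens: [NUM, STR, RPAREN, ID, ID, ID, NUM]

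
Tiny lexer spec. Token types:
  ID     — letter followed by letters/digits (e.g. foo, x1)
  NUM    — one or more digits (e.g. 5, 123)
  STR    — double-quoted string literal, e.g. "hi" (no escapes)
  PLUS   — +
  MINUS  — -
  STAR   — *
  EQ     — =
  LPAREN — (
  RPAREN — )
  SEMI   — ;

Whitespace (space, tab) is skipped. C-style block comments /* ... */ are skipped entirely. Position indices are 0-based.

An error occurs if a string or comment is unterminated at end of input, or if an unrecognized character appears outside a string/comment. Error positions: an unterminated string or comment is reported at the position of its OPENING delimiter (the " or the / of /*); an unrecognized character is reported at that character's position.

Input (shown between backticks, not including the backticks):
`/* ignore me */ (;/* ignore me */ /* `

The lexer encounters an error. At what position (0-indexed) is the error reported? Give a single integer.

Answer: 34

Derivation:
pos=0: enter COMMENT mode (saw '/*')
exit COMMENT mode (now at pos=15)
pos=16: emit LPAREN '('
pos=17: emit SEMI ';'
pos=18: enter COMMENT mode (saw '/*')
exit COMMENT mode (now at pos=33)
pos=34: enter COMMENT mode (saw '/*')
pos=34: ERROR — unterminated comment (reached EOF)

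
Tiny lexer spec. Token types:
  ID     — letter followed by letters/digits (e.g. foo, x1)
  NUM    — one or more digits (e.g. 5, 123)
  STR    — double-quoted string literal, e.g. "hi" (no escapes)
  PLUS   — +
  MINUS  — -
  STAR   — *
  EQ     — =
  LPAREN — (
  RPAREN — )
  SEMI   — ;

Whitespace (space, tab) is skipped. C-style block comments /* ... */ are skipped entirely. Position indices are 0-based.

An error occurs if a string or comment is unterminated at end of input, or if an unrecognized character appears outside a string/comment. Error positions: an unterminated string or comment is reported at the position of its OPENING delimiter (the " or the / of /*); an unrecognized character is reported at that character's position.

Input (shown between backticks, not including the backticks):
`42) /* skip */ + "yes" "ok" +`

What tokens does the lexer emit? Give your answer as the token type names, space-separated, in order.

Answer: NUM RPAREN PLUS STR STR PLUS

Derivation:
pos=0: emit NUM '42' (now at pos=2)
pos=2: emit RPAREN ')'
pos=4: enter COMMENT mode (saw '/*')
exit COMMENT mode (now at pos=14)
pos=15: emit PLUS '+'
pos=17: enter STRING mode
pos=17: emit STR "yes" (now at pos=22)
pos=23: enter STRING mode
pos=23: emit STR "ok" (now at pos=27)
pos=28: emit PLUS '+'
DONE. 6 tokens: [NUM, RPAREN, PLUS, STR, STR, PLUS]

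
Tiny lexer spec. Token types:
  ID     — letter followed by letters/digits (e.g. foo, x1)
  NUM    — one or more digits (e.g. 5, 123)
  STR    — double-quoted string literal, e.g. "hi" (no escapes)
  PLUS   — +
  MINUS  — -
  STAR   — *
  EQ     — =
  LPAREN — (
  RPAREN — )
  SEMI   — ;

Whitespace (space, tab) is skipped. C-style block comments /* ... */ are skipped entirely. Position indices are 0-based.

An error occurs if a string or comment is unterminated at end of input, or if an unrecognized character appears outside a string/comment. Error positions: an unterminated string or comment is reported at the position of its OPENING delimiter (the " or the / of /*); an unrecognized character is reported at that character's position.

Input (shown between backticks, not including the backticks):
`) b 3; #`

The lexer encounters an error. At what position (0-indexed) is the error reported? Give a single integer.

pos=0: emit RPAREN ')'
pos=2: emit ID 'b' (now at pos=3)
pos=4: emit NUM '3' (now at pos=5)
pos=5: emit SEMI ';'
pos=7: ERROR — unrecognized char '#'

Answer: 7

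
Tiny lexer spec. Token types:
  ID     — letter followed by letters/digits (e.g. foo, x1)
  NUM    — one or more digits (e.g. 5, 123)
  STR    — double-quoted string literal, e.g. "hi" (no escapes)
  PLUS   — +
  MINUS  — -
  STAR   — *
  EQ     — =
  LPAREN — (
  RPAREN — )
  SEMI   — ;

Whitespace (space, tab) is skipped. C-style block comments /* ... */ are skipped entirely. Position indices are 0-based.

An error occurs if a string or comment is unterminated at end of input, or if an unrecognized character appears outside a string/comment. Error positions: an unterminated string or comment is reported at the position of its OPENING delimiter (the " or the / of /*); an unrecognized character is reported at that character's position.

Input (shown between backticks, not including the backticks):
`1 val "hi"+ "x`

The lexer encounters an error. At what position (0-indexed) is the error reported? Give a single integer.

pos=0: emit NUM '1' (now at pos=1)
pos=2: emit ID 'val' (now at pos=5)
pos=6: enter STRING mode
pos=6: emit STR "hi" (now at pos=10)
pos=10: emit PLUS '+'
pos=12: enter STRING mode
pos=12: ERROR — unterminated string

Answer: 12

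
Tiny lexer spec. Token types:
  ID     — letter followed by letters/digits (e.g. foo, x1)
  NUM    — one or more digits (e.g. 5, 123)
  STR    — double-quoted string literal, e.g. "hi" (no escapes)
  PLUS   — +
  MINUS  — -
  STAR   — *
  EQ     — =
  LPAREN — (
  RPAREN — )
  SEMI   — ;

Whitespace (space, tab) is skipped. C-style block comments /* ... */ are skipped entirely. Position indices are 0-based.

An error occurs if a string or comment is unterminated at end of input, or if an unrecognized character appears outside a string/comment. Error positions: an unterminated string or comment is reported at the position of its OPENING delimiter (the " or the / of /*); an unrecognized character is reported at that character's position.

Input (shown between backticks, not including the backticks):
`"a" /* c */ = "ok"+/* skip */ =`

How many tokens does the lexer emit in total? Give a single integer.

pos=0: enter STRING mode
pos=0: emit STR "a" (now at pos=3)
pos=4: enter COMMENT mode (saw '/*')
exit COMMENT mode (now at pos=11)
pos=12: emit EQ '='
pos=14: enter STRING mode
pos=14: emit STR "ok" (now at pos=18)
pos=18: emit PLUS '+'
pos=19: enter COMMENT mode (saw '/*')
exit COMMENT mode (now at pos=29)
pos=30: emit EQ '='
DONE. 5 tokens: [STR, EQ, STR, PLUS, EQ]

Answer: 5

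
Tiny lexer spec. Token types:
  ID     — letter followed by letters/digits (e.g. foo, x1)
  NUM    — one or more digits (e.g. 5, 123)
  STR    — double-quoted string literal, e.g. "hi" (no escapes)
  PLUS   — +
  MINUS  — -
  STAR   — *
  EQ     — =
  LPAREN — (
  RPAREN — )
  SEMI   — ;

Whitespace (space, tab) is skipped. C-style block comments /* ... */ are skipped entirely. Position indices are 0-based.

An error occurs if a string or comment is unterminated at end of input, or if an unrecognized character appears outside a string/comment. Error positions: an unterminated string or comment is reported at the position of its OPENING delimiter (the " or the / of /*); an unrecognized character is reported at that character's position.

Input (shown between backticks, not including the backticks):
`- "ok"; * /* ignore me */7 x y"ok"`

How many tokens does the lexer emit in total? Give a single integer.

pos=0: emit MINUS '-'
pos=2: enter STRING mode
pos=2: emit STR "ok" (now at pos=6)
pos=6: emit SEMI ';'
pos=8: emit STAR '*'
pos=10: enter COMMENT mode (saw '/*')
exit COMMENT mode (now at pos=25)
pos=25: emit NUM '7' (now at pos=26)
pos=27: emit ID 'x' (now at pos=28)
pos=29: emit ID 'y' (now at pos=30)
pos=30: enter STRING mode
pos=30: emit STR "ok" (now at pos=34)
DONE. 8 tokens: [MINUS, STR, SEMI, STAR, NUM, ID, ID, STR]

Answer: 8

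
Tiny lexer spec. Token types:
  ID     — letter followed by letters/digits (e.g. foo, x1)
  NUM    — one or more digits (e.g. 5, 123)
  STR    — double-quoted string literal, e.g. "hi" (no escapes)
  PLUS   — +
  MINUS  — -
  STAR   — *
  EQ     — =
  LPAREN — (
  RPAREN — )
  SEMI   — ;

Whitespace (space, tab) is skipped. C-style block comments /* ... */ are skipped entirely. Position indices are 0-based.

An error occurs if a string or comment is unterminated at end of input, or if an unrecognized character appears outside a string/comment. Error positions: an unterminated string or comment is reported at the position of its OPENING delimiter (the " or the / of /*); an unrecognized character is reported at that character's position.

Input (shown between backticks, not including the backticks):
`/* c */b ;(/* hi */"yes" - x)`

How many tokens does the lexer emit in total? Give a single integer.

pos=0: enter COMMENT mode (saw '/*')
exit COMMENT mode (now at pos=7)
pos=7: emit ID 'b' (now at pos=8)
pos=9: emit SEMI ';'
pos=10: emit LPAREN '('
pos=11: enter COMMENT mode (saw '/*')
exit COMMENT mode (now at pos=19)
pos=19: enter STRING mode
pos=19: emit STR "yes" (now at pos=24)
pos=25: emit MINUS '-'
pos=27: emit ID 'x' (now at pos=28)
pos=28: emit RPAREN ')'
DONE. 7 tokens: [ID, SEMI, LPAREN, STR, MINUS, ID, RPAREN]

Answer: 7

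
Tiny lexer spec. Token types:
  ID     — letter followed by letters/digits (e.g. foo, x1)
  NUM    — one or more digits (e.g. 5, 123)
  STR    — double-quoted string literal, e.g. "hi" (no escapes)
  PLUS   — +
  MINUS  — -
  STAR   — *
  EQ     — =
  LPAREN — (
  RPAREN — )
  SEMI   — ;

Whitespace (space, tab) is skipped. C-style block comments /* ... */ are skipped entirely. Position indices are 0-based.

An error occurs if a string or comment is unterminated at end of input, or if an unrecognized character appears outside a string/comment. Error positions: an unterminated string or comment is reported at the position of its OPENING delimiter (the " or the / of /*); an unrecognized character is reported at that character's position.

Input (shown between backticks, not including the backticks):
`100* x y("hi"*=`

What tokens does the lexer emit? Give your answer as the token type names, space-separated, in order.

Answer: NUM STAR ID ID LPAREN STR STAR EQ

Derivation:
pos=0: emit NUM '100' (now at pos=3)
pos=3: emit STAR '*'
pos=5: emit ID 'x' (now at pos=6)
pos=7: emit ID 'y' (now at pos=8)
pos=8: emit LPAREN '('
pos=9: enter STRING mode
pos=9: emit STR "hi" (now at pos=13)
pos=13: emit STAR '*'
pos=14: emit EQ '='
DONE. 8 tokens: [NUM, STAR, ID, ID, LPAREN, STR, STAR, EQ]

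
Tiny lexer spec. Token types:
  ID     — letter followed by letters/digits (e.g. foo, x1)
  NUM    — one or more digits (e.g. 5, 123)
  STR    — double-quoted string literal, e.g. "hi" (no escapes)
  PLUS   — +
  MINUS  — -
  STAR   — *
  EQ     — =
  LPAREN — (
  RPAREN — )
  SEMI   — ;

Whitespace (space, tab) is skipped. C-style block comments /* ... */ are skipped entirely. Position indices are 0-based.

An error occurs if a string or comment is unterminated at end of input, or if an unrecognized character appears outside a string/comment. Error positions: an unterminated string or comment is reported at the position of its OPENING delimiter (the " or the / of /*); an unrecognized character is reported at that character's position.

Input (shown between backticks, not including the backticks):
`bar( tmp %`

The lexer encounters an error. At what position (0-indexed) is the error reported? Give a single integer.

Answer: 9

Derivation:
pos=0: emit ID 'bar' (now at pos=3)
pos=3: emit LPAREN '('
pos=5: emit ID 'tmp' (now at pos=8)
pos=9: ERROR — unrecognized char '%'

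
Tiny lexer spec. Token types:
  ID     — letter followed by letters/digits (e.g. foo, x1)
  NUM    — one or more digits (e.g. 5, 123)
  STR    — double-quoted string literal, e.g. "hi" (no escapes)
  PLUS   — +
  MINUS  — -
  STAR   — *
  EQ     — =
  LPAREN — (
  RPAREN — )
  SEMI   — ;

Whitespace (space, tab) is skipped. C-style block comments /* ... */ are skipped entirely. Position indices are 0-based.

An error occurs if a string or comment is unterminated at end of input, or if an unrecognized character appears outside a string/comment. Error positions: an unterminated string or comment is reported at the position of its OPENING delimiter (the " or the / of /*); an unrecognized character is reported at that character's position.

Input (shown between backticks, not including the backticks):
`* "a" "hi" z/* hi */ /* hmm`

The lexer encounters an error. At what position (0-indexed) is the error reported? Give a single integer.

Answer: 21

Derivation:
pos=0: emit STAR '*'
pos=2: enter STRING mode
pos=2: emit STR "a" (now at pos=5)
pos=6: enter STRING mode
pos=6: emit STR "hi" (now at pos=10)
pos=11: emit ID 'z' (now at pos=12)
pos=12: enter COMMENT mode (saw '/*')
exit COMMENT mode (now at pos=20)
pos=21: enter COMMENT mode (saw '/*')
pos=21: ERROR — unterminated comment (reached EOF)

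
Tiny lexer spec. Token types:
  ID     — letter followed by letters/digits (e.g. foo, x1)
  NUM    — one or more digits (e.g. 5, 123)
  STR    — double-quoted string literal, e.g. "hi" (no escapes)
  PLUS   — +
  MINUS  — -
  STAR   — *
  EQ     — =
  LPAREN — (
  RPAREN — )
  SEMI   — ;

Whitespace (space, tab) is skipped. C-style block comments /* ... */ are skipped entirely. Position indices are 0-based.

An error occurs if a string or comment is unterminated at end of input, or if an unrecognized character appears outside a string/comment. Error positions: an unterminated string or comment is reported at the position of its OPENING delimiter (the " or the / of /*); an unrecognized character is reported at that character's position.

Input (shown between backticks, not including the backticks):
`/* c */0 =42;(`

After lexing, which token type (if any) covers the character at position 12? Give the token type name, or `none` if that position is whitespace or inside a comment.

pos=0: enter COMMENT mode (saw '/*')
exit COMMENT mode (now at pos=7)
pos=7: emit NUM '0' (now at pos=8)
pos=9: emit EQ '='
pos=10: emit NUM '42' (now at pos=12)
pos=12: emit SEMI ';'
pos=13: emit LPAREN '('
DONE. 5 tokens: [NUM, EQ, NUM, SEMI, LPAREN]
Position 12: char is ';' -> SEMI

Answer: SEMI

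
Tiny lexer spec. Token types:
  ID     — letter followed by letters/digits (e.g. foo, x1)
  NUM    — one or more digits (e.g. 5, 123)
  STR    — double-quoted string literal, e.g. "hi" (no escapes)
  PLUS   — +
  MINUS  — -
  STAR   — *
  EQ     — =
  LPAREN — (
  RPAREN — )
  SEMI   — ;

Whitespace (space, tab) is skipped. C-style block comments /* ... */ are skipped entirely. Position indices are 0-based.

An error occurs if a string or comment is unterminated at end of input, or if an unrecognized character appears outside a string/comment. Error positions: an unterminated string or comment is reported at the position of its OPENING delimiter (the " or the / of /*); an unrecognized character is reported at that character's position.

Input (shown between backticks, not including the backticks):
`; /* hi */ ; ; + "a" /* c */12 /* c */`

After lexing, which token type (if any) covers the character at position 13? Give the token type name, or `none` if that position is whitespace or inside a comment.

pos=0: emit SEMI ';'
pos=2: enter COMMENT mode (saw '/*')
exit COMMENT mode (now at pos=10)
pos=11: emit SEMI ';'
pos=13: emit SEMI ';'
pos=15: emit PLUS '+'
pos=17: enter STRING mode
pos=17: emit STR "a" (now at pos=20)
pos=21: enter COMMENT mode (saw '/*')
exit COMMENT mode (now at pos=28)
pos=28: emit NUM '12' (now at pos=30)
pos=31: enter COMMENT mode (saw '/*')
exit COMMENT mode (now at pos=38)
DONE. 6 tokens: [SEMI, SEMI, SEMI, PLUS, STR, NUM]
Position 13: char is ';' -> SEMI

Answer: SEMI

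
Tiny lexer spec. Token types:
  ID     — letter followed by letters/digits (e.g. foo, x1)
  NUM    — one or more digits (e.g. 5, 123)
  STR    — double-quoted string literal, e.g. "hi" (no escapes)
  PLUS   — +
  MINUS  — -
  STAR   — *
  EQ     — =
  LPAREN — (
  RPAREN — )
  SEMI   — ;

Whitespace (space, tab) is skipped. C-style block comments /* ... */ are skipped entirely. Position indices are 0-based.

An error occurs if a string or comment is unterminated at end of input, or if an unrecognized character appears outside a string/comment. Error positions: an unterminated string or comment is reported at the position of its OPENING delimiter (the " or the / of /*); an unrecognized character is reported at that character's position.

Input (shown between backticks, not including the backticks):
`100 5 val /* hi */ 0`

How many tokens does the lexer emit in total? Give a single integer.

pos=0: emit NUM '100' (now at pos=3)
pos=4: emit NUM '5' (now at pos=5)
pos=6: emit ID 'val' (now at pos=9)
pos=10: enter COMMENT mode (saw '/*')
exit COMMENT mode (now at pos=18)
pos=19: emit NUM '0' (now at pos=20)
DONE. 4 tokens: [NUM, NUM, ID, NUM]

Answer: 4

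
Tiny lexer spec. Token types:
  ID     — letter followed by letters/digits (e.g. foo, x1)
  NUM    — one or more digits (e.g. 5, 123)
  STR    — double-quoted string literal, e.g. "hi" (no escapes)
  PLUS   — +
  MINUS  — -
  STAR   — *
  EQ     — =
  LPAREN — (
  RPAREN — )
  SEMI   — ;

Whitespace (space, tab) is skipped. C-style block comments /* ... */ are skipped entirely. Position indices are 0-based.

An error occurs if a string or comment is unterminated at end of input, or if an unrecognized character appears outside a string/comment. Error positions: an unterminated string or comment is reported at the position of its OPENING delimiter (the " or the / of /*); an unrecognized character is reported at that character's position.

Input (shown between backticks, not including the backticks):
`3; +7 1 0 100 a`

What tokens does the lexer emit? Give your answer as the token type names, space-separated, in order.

Answer: NUM SEMI PLUS NUM NUM NUM NUM ID

Derivation:
pos=0: emit NUM '3' (now at pos=1)
pos=1: emit SEMI ';'
pos=3: emit PLUS '+'
pos=4: emit NUM '7' (now at pos=5)
pos=6: emit NUM '1' (now at pos=7)
pos=8: emit NUM '0' (now at pos=9)
pos=10: emit NUM '100' (now at pos=13)
pos=14: emit ID 'a' (now at pos=15)
DONE. 8 tokens: [NUM, SEMI, PLUS, NUM, NUM, NUM, NUM, ID]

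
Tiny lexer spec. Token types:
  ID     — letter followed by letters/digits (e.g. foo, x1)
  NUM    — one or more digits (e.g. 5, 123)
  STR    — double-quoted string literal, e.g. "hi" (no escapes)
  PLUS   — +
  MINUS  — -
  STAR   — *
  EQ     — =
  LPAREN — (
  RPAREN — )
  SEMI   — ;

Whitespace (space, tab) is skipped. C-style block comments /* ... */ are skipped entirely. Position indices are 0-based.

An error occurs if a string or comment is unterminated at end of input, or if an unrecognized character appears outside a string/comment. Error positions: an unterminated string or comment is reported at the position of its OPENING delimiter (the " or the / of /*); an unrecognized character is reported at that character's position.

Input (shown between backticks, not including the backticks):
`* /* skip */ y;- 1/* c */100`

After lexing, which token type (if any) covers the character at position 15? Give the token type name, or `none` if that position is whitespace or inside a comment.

Answer: MINUS

Derivation:
pos=0: emit STAR '*'
pos=2: enter COMMENT mode (saw '/*')
exit COMMENT mode (now at pos=12)
pos=13: emit ID 'y' (now at pos=14)
pos=14: emit SEMI ';'
pos=15: emit MINUS '-'
pos=17: emit NUM '1' (now at pos=18)
pos=18: enter COMMENT mode (saw '/*')
exit COMMENT mode (now at pos=25)
pos=25: emit NUM '100' (now at pos=28)
DONE. 6 tokens: [STAR, ID, SEMI, MINUS, NUM, NUM]
Position 15: char is '-' -> MINUS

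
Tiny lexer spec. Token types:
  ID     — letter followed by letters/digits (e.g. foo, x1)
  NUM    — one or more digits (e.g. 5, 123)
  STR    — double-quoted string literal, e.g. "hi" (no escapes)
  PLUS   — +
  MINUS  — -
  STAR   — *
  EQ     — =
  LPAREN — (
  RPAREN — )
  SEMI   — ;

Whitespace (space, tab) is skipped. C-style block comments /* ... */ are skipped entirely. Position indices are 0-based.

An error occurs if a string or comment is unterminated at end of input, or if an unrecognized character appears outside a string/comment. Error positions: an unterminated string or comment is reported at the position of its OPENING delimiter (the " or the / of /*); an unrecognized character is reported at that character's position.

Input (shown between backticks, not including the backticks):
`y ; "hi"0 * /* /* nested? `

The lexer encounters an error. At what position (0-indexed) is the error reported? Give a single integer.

pos=0: emit ID 'y' (now at pos=1)
pos=2: emit SEMI ';'
pos=4: enter STRING mode
pos=4: emit STR "hi" (now at pos=8)
pos=8: emit NUM '0' (now at pos=9)
pos=10: emit STAR '*'
pos=12: enter COMMENT mode (saw '/*')
pos=12: ERROR — unterminated comment (reached EOF)

Answer: 12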